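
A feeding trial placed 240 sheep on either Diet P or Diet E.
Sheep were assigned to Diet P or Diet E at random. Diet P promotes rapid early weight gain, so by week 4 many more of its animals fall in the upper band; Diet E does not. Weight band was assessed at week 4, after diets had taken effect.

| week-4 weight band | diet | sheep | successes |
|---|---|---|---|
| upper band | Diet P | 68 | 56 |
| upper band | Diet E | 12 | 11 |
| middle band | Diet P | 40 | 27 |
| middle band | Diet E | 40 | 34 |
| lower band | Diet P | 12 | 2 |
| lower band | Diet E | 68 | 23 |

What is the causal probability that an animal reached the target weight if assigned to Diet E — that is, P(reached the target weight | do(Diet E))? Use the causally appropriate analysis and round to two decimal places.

0.57

Diet E is higher inside every week-4 weight band stratum but Diet P is higher in aggregate. Whether to stratify depends on how week-4 weight band relates to the diet.
Week-4 weight band lies on the pathway diet → week-4 weight band → outcome, so adjusting for it blocks the indirect effect. For the total causal effect of diet, use the unadjusted pooled rates.
So P(outcome | do(Diet E)) is just the pooled rate for Diet E: 68/120 = 0.567.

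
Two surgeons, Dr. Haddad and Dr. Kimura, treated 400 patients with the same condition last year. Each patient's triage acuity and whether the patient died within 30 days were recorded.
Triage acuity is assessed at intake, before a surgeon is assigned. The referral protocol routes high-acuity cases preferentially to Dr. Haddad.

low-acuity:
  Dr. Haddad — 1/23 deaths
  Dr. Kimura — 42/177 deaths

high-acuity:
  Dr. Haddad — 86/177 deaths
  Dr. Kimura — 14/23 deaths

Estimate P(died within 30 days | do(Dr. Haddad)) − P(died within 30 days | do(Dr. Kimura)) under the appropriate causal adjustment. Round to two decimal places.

-0.16

Within every triage acuity level Dr. Haddad has the lower rate, yet pooled Dr. Kimura does — Simpson's reversal.
The imbalance in triage acuity arose from how patients were allocated, not from anything the surgeon did; and triage acuity independently affects the outcome. The pooled gap is confounded — condition on triage acuity.
Adjusting over the population distribution of triage acuity: 0.500·(0.043−0.237) + 0.500·(0.486−0.609) = -0.158.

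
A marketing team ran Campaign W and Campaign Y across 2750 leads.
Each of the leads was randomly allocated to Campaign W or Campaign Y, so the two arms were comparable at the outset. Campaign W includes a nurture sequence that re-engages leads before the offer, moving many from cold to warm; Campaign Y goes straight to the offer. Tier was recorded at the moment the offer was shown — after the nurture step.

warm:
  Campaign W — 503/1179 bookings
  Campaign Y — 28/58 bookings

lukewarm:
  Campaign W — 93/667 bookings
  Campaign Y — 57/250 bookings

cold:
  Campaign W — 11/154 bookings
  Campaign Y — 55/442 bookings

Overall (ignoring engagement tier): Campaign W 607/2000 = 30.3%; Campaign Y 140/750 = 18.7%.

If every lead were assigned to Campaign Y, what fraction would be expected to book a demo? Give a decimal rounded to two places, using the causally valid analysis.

0.19

The engagement tier-specific comparison favours Campaign Y throughout, but the pooled figures favour Campaign W. The question is whether to condition on engagement tier.
Engagement tier here is a post-treatment variable shaped by the campaign; conditioning on it would introduce bias rather than remove it. The overall comparison is the causal one.
So P(outcome | do(Campaign Y)) is just the pooled rate for Campaign Y: 140/750 = 0.187.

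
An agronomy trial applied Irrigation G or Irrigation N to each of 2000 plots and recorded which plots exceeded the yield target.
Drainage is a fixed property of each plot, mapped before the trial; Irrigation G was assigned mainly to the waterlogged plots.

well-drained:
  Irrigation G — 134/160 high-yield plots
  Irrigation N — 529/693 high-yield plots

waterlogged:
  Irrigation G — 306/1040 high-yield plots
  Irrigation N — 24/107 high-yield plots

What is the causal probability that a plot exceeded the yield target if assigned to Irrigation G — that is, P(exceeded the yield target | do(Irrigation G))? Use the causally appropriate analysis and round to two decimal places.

0.53

Irrigation G is higher inside every field drainage stratum but Irrigation N is higher in aggregate. Whether to stratify depends on how field drainage relates to the irrigation.
Field drainage differs across irrigations for reasons unrelated to any effect of the irrigation itself, and it separately predicts the outcome — a classic confounder. We must compare within field drainage levels.
Standardising Irrigation G to the population field drainage mix: 0.426·134/160 + 0.574·306/1040 = 0.526.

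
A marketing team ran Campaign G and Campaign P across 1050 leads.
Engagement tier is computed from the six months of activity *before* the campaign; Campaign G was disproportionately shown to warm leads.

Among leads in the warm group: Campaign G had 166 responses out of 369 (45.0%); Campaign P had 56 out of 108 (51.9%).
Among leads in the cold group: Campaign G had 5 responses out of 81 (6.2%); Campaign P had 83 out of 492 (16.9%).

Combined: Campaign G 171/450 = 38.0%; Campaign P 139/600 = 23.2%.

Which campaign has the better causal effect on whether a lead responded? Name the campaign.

Campaign P

Engagement tier differs across campaigns for reasons unrelated to any effect of the campaign itself, and it separately predicts the outcome — a classic confounder. We must compare within engagement tier levels.
Within each level — warm: 45.0% vs 51.9%; cold: 6.2% vs 16.9% — Campaign P is higher every time.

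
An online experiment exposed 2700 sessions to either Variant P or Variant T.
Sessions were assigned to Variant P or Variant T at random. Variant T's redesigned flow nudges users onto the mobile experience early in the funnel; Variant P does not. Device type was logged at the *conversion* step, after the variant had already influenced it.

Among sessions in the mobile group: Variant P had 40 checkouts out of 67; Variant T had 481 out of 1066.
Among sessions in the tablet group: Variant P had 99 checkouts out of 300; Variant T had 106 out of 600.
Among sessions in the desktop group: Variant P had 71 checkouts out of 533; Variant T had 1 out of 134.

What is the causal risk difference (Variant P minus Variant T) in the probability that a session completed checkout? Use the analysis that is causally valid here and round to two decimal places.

Device type is downstream of the variant. One should not condition on a consequence of treatment, so the overall rates are the right comparison.
The causal difference is the pooled difference: 0.233 − 0.327 = -0.093.

-0.09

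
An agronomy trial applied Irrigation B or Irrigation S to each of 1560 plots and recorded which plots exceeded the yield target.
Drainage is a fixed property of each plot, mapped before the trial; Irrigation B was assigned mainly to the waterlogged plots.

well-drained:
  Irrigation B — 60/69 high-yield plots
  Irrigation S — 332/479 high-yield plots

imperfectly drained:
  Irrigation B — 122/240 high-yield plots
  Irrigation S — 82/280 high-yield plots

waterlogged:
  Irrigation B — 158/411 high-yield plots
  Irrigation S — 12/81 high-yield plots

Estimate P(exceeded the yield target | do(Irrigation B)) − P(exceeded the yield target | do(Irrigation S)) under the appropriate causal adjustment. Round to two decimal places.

The stratified and pooled comparisons disagree (Irrigation B wins within each field drainage; Irrigation S wins overall), so the answer turns on the causal role of field drainage.
Here field drainage is a common cause — it drives both which irrigation a case falls under and the outcome. The crude comparison mixes populations; the stratum-specific rates are the causally relevant ones.
Adjusting over the population distribution of field drainage: 0.351·(0.870−0.693) + 0.333·(0.508−0.293) + 0.315·(0.384−0.148) = +0.208.

+0.21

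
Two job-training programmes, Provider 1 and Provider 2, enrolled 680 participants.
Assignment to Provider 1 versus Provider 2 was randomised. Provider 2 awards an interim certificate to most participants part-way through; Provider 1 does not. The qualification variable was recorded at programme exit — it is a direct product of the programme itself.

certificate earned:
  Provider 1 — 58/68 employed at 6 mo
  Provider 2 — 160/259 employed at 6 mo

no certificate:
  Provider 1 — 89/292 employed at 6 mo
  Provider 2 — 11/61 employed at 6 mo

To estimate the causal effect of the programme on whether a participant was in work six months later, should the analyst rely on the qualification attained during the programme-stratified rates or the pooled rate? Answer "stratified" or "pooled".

Qualification attained during the programme here is a post-treatment variable shaped by the programme; conditioning on it would introduce bias rather than remove it. The overall comparison is the causal one.
Pooled: Provider 1 40.8% vs Provider 2 53.4%; Provider 2 is higher overall.

pooled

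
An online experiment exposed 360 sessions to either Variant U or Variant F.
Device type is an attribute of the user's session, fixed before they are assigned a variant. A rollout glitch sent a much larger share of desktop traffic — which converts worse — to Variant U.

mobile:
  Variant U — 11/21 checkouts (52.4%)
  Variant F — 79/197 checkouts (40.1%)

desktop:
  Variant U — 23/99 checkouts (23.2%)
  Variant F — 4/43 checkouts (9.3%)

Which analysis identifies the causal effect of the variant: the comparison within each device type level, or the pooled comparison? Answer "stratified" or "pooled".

stratified

Device type differs across variants for reasons unrelated to any effect of the variant itself, and it separately predicts the outcome — a classic confounder. We must compare within device type levels.
Within each level — mobile: 52.4% vs 40.1%; desktop: 23.2% vs 9.3% — Variant U is higher every time.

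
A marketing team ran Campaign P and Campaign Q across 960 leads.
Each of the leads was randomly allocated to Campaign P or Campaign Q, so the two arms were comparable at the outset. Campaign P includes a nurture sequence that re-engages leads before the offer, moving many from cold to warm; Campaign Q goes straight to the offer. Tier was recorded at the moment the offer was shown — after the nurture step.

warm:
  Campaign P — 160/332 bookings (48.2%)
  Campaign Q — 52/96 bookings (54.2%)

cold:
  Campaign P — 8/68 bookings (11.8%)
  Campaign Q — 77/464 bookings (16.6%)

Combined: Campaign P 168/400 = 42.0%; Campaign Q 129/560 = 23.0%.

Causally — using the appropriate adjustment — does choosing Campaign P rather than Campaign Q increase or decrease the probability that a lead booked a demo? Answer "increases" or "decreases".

Because the campaign influences engagement tier, engagement tier is a post-treatment mediator, not a confounder. Stratifying on it would bias the estimate; the causal effect is the crude pooled difference.
Pooled: Campaign P 42.0% vs Campaign Q 23.0%; Campaign P is higher overall.

increases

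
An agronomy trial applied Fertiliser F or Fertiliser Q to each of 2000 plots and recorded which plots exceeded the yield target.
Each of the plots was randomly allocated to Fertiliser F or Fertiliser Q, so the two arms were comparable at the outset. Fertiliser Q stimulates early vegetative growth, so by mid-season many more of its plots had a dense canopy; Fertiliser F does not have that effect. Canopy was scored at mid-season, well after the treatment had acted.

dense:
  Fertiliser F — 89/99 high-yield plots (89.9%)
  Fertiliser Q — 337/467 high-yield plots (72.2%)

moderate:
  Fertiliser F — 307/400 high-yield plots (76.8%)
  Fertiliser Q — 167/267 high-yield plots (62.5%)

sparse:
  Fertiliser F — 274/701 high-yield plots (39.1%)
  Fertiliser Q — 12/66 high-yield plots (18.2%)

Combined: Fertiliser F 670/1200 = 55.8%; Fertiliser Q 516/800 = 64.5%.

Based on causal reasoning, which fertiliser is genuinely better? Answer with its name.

Mid-season canopy is recorded after the fertiliser and is itself shifted by it — it sits on the causal path from fertiliser to outcome. Conditioning on a mediator would strip out part of the effect we want; the pooled comparison gives the total causal effect.
Pooled: Fertiliser F 55.8% vs Fertiliser Q 64.5%; Fertiliser Q is higher overall.

Fertiliser Q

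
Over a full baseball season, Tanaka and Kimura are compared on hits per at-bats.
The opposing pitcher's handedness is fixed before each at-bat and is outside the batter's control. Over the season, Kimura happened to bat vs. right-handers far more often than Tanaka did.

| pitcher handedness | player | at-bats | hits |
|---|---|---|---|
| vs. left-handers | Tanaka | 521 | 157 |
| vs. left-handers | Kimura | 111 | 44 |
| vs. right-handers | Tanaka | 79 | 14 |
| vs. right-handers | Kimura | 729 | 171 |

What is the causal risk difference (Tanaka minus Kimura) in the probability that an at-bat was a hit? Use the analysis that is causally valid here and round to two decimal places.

Pitcher handedness is set before the player has any effect — it is not caused by the player — and it independently drives the outcome. That makes it a confounder, so the causal comparison is within pitcher handedness levels.
Adjusting over the population distribution of pitcher handedness: 0.439·(0.301−0.396) + 0.561·(0.177−0.235) = -0.074.

-0.07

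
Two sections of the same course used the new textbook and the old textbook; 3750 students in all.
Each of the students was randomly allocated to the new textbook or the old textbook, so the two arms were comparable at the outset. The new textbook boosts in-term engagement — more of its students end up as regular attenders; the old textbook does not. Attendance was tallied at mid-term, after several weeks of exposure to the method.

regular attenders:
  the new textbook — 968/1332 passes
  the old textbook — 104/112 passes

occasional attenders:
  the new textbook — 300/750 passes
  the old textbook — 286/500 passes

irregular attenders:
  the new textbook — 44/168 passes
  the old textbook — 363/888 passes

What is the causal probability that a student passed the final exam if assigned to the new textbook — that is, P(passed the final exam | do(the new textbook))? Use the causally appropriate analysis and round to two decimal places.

0.58

Stratifying would compare teaching methods among students the teaching methods themselves sorted into mid-term attendance groups — a form of selection on an intermediate. The unconditioned pooled rates give the total causal effect.
So P(outcome | do(the new textbook)) is just the pooled rate for the new textbook: 1312/2250 = 0.583.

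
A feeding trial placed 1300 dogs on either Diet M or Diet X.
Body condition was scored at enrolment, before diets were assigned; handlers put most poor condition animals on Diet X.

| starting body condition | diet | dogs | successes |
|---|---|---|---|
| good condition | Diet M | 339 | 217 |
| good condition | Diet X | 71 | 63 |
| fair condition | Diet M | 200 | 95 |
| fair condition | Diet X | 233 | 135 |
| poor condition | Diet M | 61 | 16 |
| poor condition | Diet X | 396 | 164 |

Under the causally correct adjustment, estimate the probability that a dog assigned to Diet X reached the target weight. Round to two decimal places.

The stratified and pooled comparisons disagree (Diet X wins within each starting body condition; Diet M wins overall), so the answer turns on the causal role of starting body condition.
The imbalance in starting body condition arose from how dogs were allocated, not from anything the diet did; and starting body condition independently affects the outcome. The pooled gap is confounded — condition on starting body condition.
Standardising Diet X to the population starting body condition mix: 0.315·63/71 + 0.333·135/233 + 0.352·164/396 = 0.618.

0.62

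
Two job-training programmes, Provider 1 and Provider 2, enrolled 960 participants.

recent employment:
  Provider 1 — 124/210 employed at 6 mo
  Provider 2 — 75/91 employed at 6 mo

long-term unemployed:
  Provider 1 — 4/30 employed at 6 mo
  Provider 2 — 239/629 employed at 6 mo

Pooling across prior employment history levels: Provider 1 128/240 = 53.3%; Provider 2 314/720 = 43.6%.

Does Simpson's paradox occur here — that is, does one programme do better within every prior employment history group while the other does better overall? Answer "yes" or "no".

Within each prior employment history level (recent employment 59.0% vs 82.4%; long-term unemployed 13.3% vs 38.0%), Provider 2 has the higher rate every time. Pooled: 53.3% vs 43.6% — Provider 1 has the higher rate overall. The two comparisons disagree.

yes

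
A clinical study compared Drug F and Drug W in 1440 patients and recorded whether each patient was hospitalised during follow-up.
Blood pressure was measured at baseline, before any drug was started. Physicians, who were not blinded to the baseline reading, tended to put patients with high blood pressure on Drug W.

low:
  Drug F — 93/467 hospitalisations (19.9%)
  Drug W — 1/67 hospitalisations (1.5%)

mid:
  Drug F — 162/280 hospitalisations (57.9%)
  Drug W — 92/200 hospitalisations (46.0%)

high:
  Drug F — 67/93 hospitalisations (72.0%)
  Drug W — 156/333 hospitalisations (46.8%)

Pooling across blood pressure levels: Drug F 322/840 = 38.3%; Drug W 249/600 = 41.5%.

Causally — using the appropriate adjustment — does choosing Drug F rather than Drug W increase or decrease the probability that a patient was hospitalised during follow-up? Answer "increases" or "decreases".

increases

Blood pressure differs across drugs for reasons unrelated to any effect of the drug itself, and it separately predicts the outcome — a classic confounder. We must compare within blood pressure levels.
Within each level — low: 19.9% vs 1.5%; mid: 57.9% vs 46.0%; high: 72.0% vs 46.8% — Drug W is lower every time.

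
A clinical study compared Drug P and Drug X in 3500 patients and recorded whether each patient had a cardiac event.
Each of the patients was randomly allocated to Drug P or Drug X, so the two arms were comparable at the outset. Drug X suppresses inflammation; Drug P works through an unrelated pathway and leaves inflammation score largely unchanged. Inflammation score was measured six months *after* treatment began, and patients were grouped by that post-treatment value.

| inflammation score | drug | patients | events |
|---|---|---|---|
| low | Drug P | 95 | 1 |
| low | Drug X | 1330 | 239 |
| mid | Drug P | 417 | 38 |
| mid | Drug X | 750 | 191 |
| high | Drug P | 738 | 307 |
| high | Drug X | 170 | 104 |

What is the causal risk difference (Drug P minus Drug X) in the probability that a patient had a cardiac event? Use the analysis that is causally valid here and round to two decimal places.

+0.04

Inflammation score is downstream of the drug. One should not condition on a consequence of treatment, so the overall rates are the right comparison.
The causal difference is the pooled difference: 0.277 − 0.237 = +0.039.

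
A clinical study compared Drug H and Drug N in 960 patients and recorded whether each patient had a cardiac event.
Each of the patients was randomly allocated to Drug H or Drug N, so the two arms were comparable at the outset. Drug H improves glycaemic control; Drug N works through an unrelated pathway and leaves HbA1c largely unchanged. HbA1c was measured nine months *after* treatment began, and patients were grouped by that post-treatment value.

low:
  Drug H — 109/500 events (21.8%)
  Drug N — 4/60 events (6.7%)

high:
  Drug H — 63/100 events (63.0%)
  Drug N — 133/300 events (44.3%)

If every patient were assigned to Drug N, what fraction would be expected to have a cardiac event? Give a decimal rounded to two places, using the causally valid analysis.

0.38

The stratified and pooled comparisons disagree (Drug N wins within each HbA1c; Drug H wins overall), so the answer turns on the causal role of HbA1c.
Stratifying would compare drugs among patients the drugs themselves sorted into HbA1c groups — a form of selection on an intermediate. The unconditioned pooled rates give the total causal effect.
So P(outcome | do(Drug N)) is just the pooled rate for Drug N: 137/360 = 0.381.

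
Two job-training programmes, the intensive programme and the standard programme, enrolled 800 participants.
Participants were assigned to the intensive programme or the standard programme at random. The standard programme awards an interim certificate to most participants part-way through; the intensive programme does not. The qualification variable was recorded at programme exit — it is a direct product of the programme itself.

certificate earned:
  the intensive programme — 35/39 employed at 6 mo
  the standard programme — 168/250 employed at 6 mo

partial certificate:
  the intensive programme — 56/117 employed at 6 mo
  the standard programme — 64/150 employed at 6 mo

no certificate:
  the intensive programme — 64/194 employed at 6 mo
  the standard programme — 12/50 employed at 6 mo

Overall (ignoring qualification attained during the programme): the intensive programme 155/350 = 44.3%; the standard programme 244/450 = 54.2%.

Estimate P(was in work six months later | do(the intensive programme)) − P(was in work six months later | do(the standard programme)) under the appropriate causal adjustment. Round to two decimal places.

the intensive programme is higher inside every qualification attained during the programme stratum but the standard programme is higher in aggregate. Whether to stratify depends on how qualification attained during the programme relates to the programme.
Qualification attained during the programme is downstream of the programme. One should not condition on a consequence of treatment, so the overall rates are the right comparison.
The causal difference is the pooled difference: 0.443 − 0.542 = -0.099.

-0.10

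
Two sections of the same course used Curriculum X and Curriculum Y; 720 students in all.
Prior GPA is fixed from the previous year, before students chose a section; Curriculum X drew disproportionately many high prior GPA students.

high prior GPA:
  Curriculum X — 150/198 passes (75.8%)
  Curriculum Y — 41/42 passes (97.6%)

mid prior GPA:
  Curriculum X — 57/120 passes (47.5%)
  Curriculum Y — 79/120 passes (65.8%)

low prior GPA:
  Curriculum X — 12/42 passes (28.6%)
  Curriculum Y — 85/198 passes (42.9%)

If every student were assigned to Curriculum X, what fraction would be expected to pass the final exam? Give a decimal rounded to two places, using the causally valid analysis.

0.51

Prior GPA band differs across teaching methods for reasons unrelated to any effect of the teaching method itself, and it separately predicts the outcome — a classic confounder. We must compare within prior GPA band levels.
Standardising Curriculum X to the population prior GPA band mix: 0.333·150/198 + 0.333·57/120 + 0.333·12/42 = 0.506.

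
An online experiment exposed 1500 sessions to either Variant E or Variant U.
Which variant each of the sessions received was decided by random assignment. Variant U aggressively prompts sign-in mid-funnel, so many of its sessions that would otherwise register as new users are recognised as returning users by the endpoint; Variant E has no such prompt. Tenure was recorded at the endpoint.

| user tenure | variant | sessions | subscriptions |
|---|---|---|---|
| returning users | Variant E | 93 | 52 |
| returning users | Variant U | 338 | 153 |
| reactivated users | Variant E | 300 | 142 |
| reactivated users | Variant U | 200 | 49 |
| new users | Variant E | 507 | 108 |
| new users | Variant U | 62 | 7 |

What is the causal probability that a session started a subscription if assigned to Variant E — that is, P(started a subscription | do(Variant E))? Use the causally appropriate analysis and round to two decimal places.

0.34

User tenure is downstream of the variant. One should not condition on a consequence of treatment, so the overall rates are the right comparison.
So P(outcome | do(Variant E)) is just the pooled rate for Variant E: 302/900 = 0.336.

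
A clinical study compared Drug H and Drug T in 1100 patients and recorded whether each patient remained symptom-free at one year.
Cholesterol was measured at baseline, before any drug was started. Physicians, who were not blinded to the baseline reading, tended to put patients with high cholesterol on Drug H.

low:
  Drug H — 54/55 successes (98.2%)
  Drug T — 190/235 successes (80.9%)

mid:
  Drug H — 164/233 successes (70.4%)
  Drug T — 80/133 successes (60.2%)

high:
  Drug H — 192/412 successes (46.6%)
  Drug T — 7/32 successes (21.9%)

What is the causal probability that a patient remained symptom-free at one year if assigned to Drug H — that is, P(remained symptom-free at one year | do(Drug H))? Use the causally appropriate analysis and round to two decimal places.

0.68

Cholesterol satisfies the back-door criterion: it is not a descendant of the drug, and it blocks the spurious path from drug to outcome. Adjusting for it (i.e., using the within-cholesterol rates) gives the causal effect.
Standardising Drug H to the population cholesterol mix: 0.264·54/55 + 0.333·164/233 + 0.404·192/412 = 0.681.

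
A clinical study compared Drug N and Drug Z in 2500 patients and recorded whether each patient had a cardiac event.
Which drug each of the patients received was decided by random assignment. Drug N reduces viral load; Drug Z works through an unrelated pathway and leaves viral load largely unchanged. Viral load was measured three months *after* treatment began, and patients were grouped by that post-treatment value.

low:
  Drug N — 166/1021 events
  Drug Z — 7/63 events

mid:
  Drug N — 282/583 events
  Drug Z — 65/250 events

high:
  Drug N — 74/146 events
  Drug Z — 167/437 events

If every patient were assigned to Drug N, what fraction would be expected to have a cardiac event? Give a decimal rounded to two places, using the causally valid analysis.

0.30

Drug Z is lower inside every viral load stratum but Drug N is lower in aggregate. Whether to stratify depends on how viral load relates to the drug.
Viral load is recorded after the drug and is itself shifted by it — it sits on the causal path from drug to outcome. Conditioning on a mediator would strip out part of the effect we want; the pooled comparison gives the total causal effect.
So P(outcome | do(Drug N)) is just the pooled rate for Drug N: 522/1750 = 0.298.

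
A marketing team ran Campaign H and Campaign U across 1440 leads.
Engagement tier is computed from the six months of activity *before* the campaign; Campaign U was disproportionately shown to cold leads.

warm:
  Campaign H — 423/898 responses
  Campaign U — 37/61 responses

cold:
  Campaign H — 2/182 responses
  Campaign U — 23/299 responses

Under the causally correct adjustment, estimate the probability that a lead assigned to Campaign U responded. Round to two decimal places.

The stratified and pooled comparisons disagree (Campaign U wins within each engagement tier; Campaign H wins overall), so the answer turns on the causal role of engagement tier.
Engagement tier satisfies the back-door criterion: it is not a descendant of the campaign, and it blocks the spurious path from campaign to outcome. Adjusting for it (i.e., using the within-engagement tier rates) gives the causal effect.
Standardising Campaign U to the population engagement tier mix: 0.666·37/61 + 0.334·23/299 = 0.430.

0.43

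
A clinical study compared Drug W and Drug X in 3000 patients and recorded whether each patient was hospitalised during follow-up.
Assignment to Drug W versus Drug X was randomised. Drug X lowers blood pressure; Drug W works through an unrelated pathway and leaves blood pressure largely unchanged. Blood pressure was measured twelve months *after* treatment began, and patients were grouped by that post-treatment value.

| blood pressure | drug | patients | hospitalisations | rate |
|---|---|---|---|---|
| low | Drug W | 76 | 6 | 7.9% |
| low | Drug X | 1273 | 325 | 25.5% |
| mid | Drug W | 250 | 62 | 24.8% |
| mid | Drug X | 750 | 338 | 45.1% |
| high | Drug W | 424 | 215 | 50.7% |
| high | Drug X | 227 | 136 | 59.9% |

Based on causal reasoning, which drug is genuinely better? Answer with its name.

Because the drug influences blood pressure, blood pressure is a post-treatment mediator, not a confounder. Stratifying on it would bias the estimate; the causal effect is the crude pooled difference.
Pooled: Drug W 37.7% vs Drug X 35.5%; Drug X is lower overall.

Drug X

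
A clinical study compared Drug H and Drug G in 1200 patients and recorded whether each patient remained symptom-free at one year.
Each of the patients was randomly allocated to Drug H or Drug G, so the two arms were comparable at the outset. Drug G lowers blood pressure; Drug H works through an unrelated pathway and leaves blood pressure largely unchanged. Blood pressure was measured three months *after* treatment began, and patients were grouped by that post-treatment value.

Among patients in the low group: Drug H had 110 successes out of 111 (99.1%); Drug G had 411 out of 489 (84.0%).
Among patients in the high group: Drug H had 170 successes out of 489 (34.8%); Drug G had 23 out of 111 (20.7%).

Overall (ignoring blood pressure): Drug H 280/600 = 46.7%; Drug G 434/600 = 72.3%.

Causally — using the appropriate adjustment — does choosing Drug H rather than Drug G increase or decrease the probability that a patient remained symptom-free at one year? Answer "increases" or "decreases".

The stratified and pooled comparisons disagree (Drug H wins within each blood pressure; Drug G wins overall), so the answer turns on the causal role of blood pressure.
Blood pressure is recorded after the drug and is itself shifted by it — it sits on the causal path from drug to outcome. Conditioning on a mediator would strip out part of the effect we want; the pooled comparison gives the total causal effect.
Pooled: Drug H 46.7% vs Drug G 72.3%; Drug G is higher overall.

decreases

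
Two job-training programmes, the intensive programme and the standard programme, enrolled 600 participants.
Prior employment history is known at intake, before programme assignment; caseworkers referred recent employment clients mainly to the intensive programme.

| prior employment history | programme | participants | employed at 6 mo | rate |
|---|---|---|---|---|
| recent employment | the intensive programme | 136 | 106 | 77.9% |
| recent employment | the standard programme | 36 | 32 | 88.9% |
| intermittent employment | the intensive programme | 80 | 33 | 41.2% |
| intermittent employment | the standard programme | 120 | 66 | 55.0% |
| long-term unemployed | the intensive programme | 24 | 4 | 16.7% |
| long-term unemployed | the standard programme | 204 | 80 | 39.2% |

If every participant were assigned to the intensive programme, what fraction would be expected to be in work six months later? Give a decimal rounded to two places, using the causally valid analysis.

0.42

The stratified and pooled comparisons disagree (the standard programme wins within each prior employment history; the intensive programme wins overall), so the answer turns on the causal role of prior employment history.
Since prior employment history is a pre-existing factor (not a product of the programme) and it affects the outcome on its own, it is a confounder. The stratified rates, not the pooled rate, identify the causal effect.
Standardising the intensive programme to the population prior employment history mix: 0.287·106/136 + 0.333·33/80 + 0.380·4/24 = 0.424.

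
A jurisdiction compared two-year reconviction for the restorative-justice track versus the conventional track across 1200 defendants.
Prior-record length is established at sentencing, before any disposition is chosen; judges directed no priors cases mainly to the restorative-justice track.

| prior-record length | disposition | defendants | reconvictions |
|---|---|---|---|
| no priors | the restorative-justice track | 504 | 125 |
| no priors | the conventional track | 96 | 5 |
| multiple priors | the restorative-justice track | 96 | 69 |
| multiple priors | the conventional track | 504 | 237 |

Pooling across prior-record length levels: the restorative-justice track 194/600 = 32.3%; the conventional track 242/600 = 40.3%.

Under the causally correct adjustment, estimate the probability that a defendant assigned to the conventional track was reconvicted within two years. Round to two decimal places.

the conventional track is lower inside every prior-record length stratum but the restorative-justice track is lower in aggregate. Whether to stratify depends on how prior-record length relates to the disposition.
Here prior-record length is a common cause — it drives both which disposition a case falls under and the outcome. The crude comparison mixes populations; the stratum-specific rates are the causally relevant ones.
Standardising the conventional track to the population prior-record length mix: 0.500·5/96 + 0.500·237/504 = 0.261.

0.26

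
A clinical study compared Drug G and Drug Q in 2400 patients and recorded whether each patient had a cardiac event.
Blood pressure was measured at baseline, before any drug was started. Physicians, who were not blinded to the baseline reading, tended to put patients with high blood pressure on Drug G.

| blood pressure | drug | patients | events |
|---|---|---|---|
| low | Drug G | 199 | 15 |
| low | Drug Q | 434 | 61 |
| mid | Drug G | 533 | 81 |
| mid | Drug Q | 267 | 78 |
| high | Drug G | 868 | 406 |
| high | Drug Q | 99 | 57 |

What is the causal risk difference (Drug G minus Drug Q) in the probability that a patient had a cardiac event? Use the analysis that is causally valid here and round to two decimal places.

Drug G is lower inside every blood pressure stratum but Drug Q is lower in aggregate. Whether to stratify depends on how blood pressure relates to the drug.
The imbalance in blood pressure arose from how patients were allocated, not from anything the drug did; and blood pressure independently affects the outcome. The pooled gap is confounded — condition on blood pressure.
Adjusting over the population distribution of blood pressure: 0.264·(0.075−0.141) + 0.333·(0.152−0.292) + 0.403·(0.468−0.576) = -0.107.

-0.11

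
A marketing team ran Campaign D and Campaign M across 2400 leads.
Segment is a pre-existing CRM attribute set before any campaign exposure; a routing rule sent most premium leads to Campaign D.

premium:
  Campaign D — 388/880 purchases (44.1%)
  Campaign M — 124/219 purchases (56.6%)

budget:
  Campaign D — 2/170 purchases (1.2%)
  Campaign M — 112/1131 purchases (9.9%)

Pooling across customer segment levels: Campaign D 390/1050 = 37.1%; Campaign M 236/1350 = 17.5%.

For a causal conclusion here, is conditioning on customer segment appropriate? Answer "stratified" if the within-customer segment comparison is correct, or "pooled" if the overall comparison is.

stratified

Nothing the campaign does changes customer segment; the imbalance is an allocation artefact. With customer segment also predicting the outcome, the pooled figure is confounded, and the within-stratum comparison is the causal one.
Within each level — premium: 44.1% vs 56.6%; budget: 1.2% vs 9.9% — Campaign M is higher every time.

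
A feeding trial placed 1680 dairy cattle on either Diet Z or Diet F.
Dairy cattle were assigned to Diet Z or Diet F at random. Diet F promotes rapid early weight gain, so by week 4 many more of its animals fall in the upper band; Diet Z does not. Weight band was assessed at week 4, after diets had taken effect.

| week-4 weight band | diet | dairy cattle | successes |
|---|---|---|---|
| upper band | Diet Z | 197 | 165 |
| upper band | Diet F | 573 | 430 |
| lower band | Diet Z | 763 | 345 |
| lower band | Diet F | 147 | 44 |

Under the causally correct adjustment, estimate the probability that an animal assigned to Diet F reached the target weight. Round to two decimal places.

Week-4 weight band here is a post-treatment variable shaped by the diet; conditioning on it would introduce bias rather than remove it. The overall comparison is the causal one.
So P(outcome | do(Diet F)) is just the pooled rate for Diet F: 474/720 = 0.658.

0.66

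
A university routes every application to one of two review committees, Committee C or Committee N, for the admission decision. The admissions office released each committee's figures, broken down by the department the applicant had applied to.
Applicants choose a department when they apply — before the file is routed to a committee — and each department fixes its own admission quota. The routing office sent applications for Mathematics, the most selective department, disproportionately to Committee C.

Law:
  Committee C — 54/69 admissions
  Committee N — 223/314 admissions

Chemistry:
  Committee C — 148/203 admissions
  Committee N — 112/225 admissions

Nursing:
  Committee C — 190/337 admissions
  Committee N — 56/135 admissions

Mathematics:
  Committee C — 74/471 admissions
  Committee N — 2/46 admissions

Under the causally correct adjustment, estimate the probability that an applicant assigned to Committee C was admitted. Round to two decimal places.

Committee C is higher inside every department stratum but Committee N is higher in aggregate. Whether to stratify depends on how department relates to the review committee.
Department satisfies the back-door criterion: it is not a descendant of the review committee, and it blocks the spurious path from review committee to outcome. Adjusting for it (i.e., using the within-department rates) gives the causal effect.
Standardising Committee C to the population department mix: 0.213·54/69 + 0.238·148/203 + 0.262·190/337 + 0.287·74/471 = 0.533.

0.53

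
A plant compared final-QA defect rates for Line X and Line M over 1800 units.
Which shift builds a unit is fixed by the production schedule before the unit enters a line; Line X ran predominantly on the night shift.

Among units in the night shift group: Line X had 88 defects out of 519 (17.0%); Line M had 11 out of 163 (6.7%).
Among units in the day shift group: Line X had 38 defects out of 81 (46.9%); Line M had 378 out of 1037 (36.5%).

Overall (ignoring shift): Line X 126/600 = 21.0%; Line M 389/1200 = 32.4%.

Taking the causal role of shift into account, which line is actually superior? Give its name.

Line M

The stratified and pooled comparisons disagree (Line M wins within each shift; Line X wins overall), so the answer turns on the causal role of shift.
Shift differs across lines for reasons unrelated to any effect of the line itself, and it separately predicts the outcome — a classic confounder. We must compare within shift levels.
Within each level — night shift: 17.0% vs 6.7%; day shift: 46.9% vs 36.5% — Line M is lower every time.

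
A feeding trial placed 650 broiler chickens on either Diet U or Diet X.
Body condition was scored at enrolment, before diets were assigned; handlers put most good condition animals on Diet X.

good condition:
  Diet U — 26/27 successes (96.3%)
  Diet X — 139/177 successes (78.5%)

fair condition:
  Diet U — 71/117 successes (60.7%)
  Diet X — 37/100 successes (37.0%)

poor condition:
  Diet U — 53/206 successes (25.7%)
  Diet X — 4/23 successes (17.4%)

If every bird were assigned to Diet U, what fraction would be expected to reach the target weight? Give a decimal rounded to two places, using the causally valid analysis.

0.60

The starting body condition-specific comparison favours Diet U throughout, but the pooled figures favour Diet X. The question is whether to condition on starting body condition.
Starting body condition satisfies the back-door criterion: it is not a descendant of the diet, and it blocks the spurious path from diet to outcome. Adjusting for it (i.e., using the within-starting body condition rates) gives the causal effect.
Standardising Diet U to the population starting body condition mix: 0.314·26/27 + 0.334·71/117 + 0.352·53/206 = 0.595.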